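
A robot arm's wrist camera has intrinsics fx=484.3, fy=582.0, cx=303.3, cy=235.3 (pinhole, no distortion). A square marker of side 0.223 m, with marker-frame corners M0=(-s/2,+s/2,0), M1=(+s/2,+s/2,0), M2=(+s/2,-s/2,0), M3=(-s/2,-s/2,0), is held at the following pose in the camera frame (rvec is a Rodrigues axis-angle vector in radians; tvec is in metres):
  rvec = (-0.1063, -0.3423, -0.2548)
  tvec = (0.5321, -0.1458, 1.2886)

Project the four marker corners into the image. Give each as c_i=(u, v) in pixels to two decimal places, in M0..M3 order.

c0=(482.49, 229.23) c1=(546.53, 207.09) c2=(522.66, 113.72) c3=(457.85, 129.90)

Intrinsics K: fx=484.3, fy=582.0, cx=303.3, cy=235.3
Marker side s = 0.223 m; corners in marker frame (Z=0):
  M0 = (-0.1115, +0.1115, 0)
  M1 = (+0.1115, +0.1115, 0)
  M2 = (+0.1115, -0.1115, 0)
  M3 = (-0.1115, -0.1115, 0)
rvec = (-0.1063, -0.3423, -0.2548), |rvec| = θ = 0.43976 rad = 25.197°
Rodrigues: sinθ=0.42573, 1−cosθ=0.09515; R = I + sinθ·[k]× + (1−cosθ)·[k]×²:
    [+0.91041 +0.26457 -0.31805]
    [-0.22876 +0.96250 +0.14582]
    [+0.34470 -0.06000 +0.93679]
t = (0.5321, -0.1458, 1.2886) m
M0: Pc = R·M0+t = (+0.46009, -0.01297, +1.24348); u = 484.3·(+0.46009)/1.24348 + 303.3 = 482.4918, v = 582.0·(-0.01297)/1.24348 + 235.3 = 229.2275
M1: Pc = R·M1+t = (+0.66311, -0.06399, +1.32034); u = 484.3·(+0.66311)/1.32034 + 303.3 = 546.5277, v = 582.0·(-0.06399)/1.32034 + 235.3 = 207.0942
M2: Pc = R·M2+t = (+0.60411, -0.27863, +1.33372); u = 484.3·(+0.60411)/1.33372 + 303.3 = 522.6642, v = 582.0·(-0.27863)/1.33372 + 235.3 = 113.7154
M3: Pc = R·M3+t = (+0.40109, -0.22761, +1.25686); u = 484.3·(+0.40109)/1.25686 + 303.3 = 457.8506, v = 582.0·(-0.22761)/1.25686 + 235.3 = 129.9022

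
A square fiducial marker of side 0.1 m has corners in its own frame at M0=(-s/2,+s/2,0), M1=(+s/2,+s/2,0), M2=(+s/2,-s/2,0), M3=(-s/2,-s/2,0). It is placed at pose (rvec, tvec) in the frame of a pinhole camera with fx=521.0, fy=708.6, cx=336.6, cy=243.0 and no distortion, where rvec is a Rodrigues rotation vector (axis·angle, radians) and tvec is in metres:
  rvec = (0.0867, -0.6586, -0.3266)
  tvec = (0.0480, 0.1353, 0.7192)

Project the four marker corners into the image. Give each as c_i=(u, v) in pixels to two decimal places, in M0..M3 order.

Intrinsics K: fx=521.0, fy=708.6, cx=336.6, cy=243.0
Marker side s = 0.1 m; corners in marker frame (Z=0):
  M0 = (-0.0500, +0.0500, 0)
  M1 = (+0.0500, +0.0500, 0)
  M2 = (+0.0500, -0.0500, 0)
  M3 = (-0.0500, -0.0500, 0)
rvec = (0.0867, -0.6586, -0.3266), |rvec| = θ = 0.74023 rad = 42.412°
Rodrigues: sinθ=0.67446, 1−cosθ=0.26169; R = I + sinθ·[k]× + (1−cosθ)·[k]×²:
    [+0.74190 +0.27031 -0.61360]
    [-0.32485 +0.94547 +0.02373]
    [+0.58656 +0.18172 +0.78926]
t = (0.0480, 0.1353, 0.7192) m
M0: Pc = R·M0+t = (+0.02442, +0.19882, +0.69896); u = 521.0·(+0.02442)/0.69896 + 336.6 = 354.8028, v = 708.6·(+0.19882)/0.69896 + 243.0 = 444.5585
M1: Pc = R·M1+t = (+0.09861, +0.16633, +0.75761); u = 521.0·(+0.09861)/0.75761 + 336.6 = 404.4131, v = 708.6·(+0.16633)/0.75761 + 243.0 = 398.5700
M2: Pc = R·M2+t = (+0.07158, +0.07178, +0.73944); u = 521.0·(+0.07158)/0.73944 + 336.6 = 387.0340, v = 708.6·(+0.07178)/0.73944 + 243.0 = 311.7900
M3: Pc = R·M3+t = (-0.00261, +0.10427, +0.68079); u = 521.0·(-0.00261)/0.68079 + 336.6 = 334.6020, v = 708.6·(+0.10427)/0.68079 + 243.0 = 351.5292

c0=(354.80, 444.56) c1=(404.41, 398.57) c2=(387.03, 311.79) c3=(334.60, 351.53)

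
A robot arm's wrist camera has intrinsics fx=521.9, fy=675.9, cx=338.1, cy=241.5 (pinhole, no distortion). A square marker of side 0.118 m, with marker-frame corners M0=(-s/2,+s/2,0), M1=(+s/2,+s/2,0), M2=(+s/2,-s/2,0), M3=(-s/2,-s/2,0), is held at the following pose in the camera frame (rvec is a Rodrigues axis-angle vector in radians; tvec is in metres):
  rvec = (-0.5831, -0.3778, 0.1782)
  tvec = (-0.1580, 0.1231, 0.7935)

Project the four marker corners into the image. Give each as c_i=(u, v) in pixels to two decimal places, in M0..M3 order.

Intrinsics K: fx=521.9, fy=675.9, cx=338.1, cy=241.5
Marker side s = 0.118 m; corners in marker frame (Z=0):
  M0 = (-0.0590, +0.0590, 0)
  M1 = (+0.0590, +0.0590, 0)
  M2 = (+0.0590, -0.0590, 0)
  M3 = (-0.0590, -0.0590, 0)
rvec = (-0.5831, -0.3778, 0.1782), |rvec| = θ = 0.71728 rad = 41.097°
Rodrigues: sinθ=0.65734, 1−cosθ=0.24640; R = I + sinθ·[k]× + (1−cosθ)·[k]×²:
    [+0.91643 -0.05780 -0.39599]
    [+0.26881 +0.82195 +0.50213]
    [+0.29646 -0.56661 +0.76880]
t = (-0.1580, 0.1231, 0.7935) m
M0: Pc = R·M0+t = (-0.21548, +0.15574, +0.74258); u = 521.9·(-0.21548)/0.74258 + 338.1 = 186.6561, v = 675.9·(+0.15574)/0.74258 + 241.5 = 383.2513
M1: Pc = R·M1+t = (-0.10734, +0.18746, +0.77756); u = 521.9·(-0.10734)/0.77756 + 338.1 = 266.0527, v = 675.9·(+0.18746)/0.77756 + 241.5 = 404.4467
M2: Pc = R·M2+t = (-0.10052, +0.09046, +0.84442); u = 521.9·(-0.10052)/0.84442 + 338.1 = 275.9729, v = 675.9·(+0.09046)/0.84442 + 241.5 = 313.9106
M3: Pc = R·M3+t = (-0.20866, +0.05874, +0.80944); u = 521.9·(-0.20866)/0.80944 + 338.1 = 203.5633, v = 675.9·(+0.05874)/0.80944 + 241.5 = 290.5532

c0=(186.66, 383.25) c1=(266.05, 404.45) c2=(275.97, 313.91) c3=(203.56, 290.55)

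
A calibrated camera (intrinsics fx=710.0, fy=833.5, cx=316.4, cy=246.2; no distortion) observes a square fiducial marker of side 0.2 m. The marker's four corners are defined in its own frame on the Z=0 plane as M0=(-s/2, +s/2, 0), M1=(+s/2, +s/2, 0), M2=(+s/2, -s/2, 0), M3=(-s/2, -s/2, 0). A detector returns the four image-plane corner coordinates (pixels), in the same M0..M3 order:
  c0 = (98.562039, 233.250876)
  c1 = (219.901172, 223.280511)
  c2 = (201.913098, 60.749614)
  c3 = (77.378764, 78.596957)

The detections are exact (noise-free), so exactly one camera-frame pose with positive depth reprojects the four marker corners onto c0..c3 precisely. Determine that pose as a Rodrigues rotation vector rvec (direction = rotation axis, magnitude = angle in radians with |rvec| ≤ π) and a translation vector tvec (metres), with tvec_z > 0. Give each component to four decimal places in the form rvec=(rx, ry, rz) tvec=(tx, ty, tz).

rvec=(0.1888, 0.2419, -0.0827) tvec=(-0.2491, -0.1207, 1.0511)

Intrinsics K: fx=710.0, fy=833.5, cx=316.4, cy=246.2
Marker side s = 0.2 m; corners in marker frame (Z=0):
  M0 = (-0.1000, +0.1000, 0)
  M1 = (+0.1000, +0.1000, 0)
  M2 = (+0.1000, -0.1000, 0)
  M3 = (-0.1000, -0.1000, 0)
Detected image corners:
  c0 = (98.562039, 233.250876) px
  c1 = (219.901172, 223.280511) px
  c2 = (201.913098, 60.749614) px
  c3 = (77.378764, 78.596957) px
Planar DLT: solve 8×8 A·h = b for H (H[2,2]=1):
  H  [+579.62954 +123.09844 +148.16610]
  H  [-104.02597 +817.40682 +150.45769]
  H  [-0.23368 +0.16718 +1.00000]
B = K⁻¹H; ‖b₁‖=0.951349, ‖b₂‖=0.951349; λ = 2/(‖b₁‖+‖b₂‖) = 1.051139, sign → tz>0 ⇒ λ=+1.051139
r₁ = λ·B[:,0] = (+0.96759,-0.05863,-0.24563); r₂ = λ·B[:,1] = (+0.10393,+0.97894,+0.17573)
r₃ = r₁×r₂ = (+0.23015,-0.19556,+0.95330); SVD([r₁ r₂ r₃]) → R = UVᵀ:
  R  [+0.96759 +0.10393 +0.23015]
  R  [-0.05863 +0.97894 -0.19556]
  R  [-0.24563 +0.17573 +0.95330]
t = (-0.24907, -0.12074, +1.05114) m
tr R = 2.899828; θ = arccos((tr R − 1)/2) = 0.317836 rad = 18.211°
axis k = ((R−Rᵀ)₃₂, (R−Rᵀ)₁₃, (R−Rᵀ)₂₁) / (2 sinθ) = (+0.594051, +0.761218, -0.260098)
rvec = θ·k = (+0.188811, +0.241942, -0.082669)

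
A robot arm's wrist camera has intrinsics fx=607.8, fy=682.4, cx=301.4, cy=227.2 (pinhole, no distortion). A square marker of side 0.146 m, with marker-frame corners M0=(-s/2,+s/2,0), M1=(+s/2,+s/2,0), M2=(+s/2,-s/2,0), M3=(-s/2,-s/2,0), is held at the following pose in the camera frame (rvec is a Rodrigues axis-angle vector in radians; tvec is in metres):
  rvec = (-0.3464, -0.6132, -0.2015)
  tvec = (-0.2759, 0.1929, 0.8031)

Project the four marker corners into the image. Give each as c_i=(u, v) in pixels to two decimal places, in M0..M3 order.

c0=(44.25, 472.44) c1=(157.02, 436.86) c2=(134.00, 321.45) c3=(24.11, 342.47)

Intrinsics K: fx=607.8, fy=682.4, cx=301.4, cy=227.2
Marker side s = 0.146 m; corners in marker frame (Z=0):
  M0 = (-0.0730, +0.0730, 0)
  M1 = (+0.0730, +0.0730, 0)
  M2 = (+0.0730, -0.0730, 0)
  M3 = (-0.0730, -0.0730, 0)
rvec = (-0.3464, -0.6132, -0.2015), |rvec| = θ = 0.73254 rad = 41.971°
Rodrigues: sinθ=0.66876, 1−cosθ=0.25652; R = I + sinθ·[k]× + (1−cosθ)·[k]×²:
    [+0.80084 +0.28550 -0.52644]
    [-0.08242 +0.92323 +0.37531]
    [+0.59318 -0.25717 +0.76289]
t = (-0.2759, 0.1929, 0.8031) m
M0: Pc = R·M0+t = (-0.31352, +0.26631, +0.74102); u = 607.8·(-0.31352)/0.74102 + 301.4 = 44.2458, v = 682.4·(+0.26631)/0.74102 + 227.2 = 472.4434
M1: Pc = R·M1+t = (-0.19660, +0.25428, +0.82763); u = 607.8·(-0.19660)/0.82763 + 301.4 = 157.0214, v = 682.4·(+0.25428)/0.82763 + 227.2 = 436.8597
M2: Pc = R·M2+t = (-0.23828, +0.11949, +0.86518); u = 607.8·(-0.23828)/0.86518 + 301.4 = 134.0045, v = 682.4·(+0.11949)/0.86518 + 227.2 = 321.4451
M3: Pc = R·M3+t = (-0.35520, +0.13152, +0.77857); u = 607.8·(-0.35520)/0.77857 + 301.4 = 24.1073, v = 682.4·(+0.13152)/0.77857 + 227.2 = 342.4747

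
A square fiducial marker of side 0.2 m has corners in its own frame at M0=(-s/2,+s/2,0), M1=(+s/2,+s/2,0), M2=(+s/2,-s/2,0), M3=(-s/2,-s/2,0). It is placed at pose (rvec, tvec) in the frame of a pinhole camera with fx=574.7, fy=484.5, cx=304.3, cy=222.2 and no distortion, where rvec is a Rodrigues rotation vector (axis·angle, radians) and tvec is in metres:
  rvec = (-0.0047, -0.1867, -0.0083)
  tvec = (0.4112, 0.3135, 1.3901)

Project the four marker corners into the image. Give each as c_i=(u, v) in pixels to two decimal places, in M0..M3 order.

Intrinsics K: fx=574.7, fy=484.5, cx=304.3, cy=222.2
Marker side s = 0.2 m; corners in marker frame (Z=0):
  M0 = (-0.1000, +0.1000, 0)
  M1 = (+0.1000, +0.1000, 0)
  M2 = (+0.1000, -0.1000, 0)
  M3 = (-0.1000, -0.1000, 0)
rvec = (-0.0047, -0.1867, -0.0083), |rvec| = θ = 0.18694 rad = 10.711°
Rodrigues: sinθ=0.18586, 1−cosθ=0.01742; R = I + sinθ·[k]× + (1−cosθ)·[k]×²:
    [+0.98259 +0.00869 -0.18559]
    [-0.00781 +0.99995 +0.00545]
    [+0.18563 -0.00390 +0.98261]
t = (0.4112, 0.3135, 1.3901) m
M0: Pc = R·M0+t = (+0.31381, +0.41428, +1.37115); u = 574.7·(+0.31381)/1.37115 + 304.3 = 435.8298, v = 484.5·(+0.41428)/1.37115 + 222.2 = 368.5864
M1: Pc = R·M1+t = (+0.51033, +0.41271, +1.40827); u = 574.7·(+0.51033)/1.40827 + 304.3 = 512.5588, v = 484.5·(+0.41271)/1.40827 + 222.2 = 364.1894
M2: Pc = R·M2+t = (+0.50859, +0.21272, +1.40905); u = 574.7·(+0.50859)/1.40905 + 304.3 = 511.7347, v = 484.5·(+0.21272)/1.40905 + 222.2 = 295.3444
M3: Pc = R·M3+t = (+0.31207, +0.21429, +1.37193); u = 574.7·(+0.31207)/1.37193 + 304.3 = 435.0271, v = 484.5·(+0.21429)/1.37193 + 222.2 = 297.8757

c0=(435.83, 368.59) c1=(512.56, 364.19) c2=(511.73, 295.34) c3=(435.03, 297.88)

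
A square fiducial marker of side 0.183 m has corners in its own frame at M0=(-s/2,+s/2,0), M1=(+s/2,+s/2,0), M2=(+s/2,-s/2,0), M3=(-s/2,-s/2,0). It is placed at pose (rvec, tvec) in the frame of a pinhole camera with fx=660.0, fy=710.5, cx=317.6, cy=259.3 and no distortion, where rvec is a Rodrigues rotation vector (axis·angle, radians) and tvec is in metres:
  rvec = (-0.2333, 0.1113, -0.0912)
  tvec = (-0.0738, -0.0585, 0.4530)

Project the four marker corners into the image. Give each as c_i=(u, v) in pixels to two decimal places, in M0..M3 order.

Intrinsics K: fx=660.0, fy=710.5, cx=317.6, cy=259.3
Marker side s = 0.183 m; corners in marker frame (Z=0):
  M0 = (-0.0915, +0.0915, 0)
  M1 = (+0.0915, +0.0915, 0)
  M2 = (+0.0915, -0.0915, 0)
  M3 = (-0.0915, -0.0915, 0)
rvec = (-0.2333, 0.1113, -0.0912), |rvec| = θ = 0.27411 rad = 15.705°
Rodrigues: sinθ=0.27069, 1−cosθ=0.03733; R = I + sinθ·[k]× + (1−cosθ)·[k]×²:
    [+0.98971 +0.07716 +0.12048]
    [-0.10296 +0.96882 +0.22535]
    [-0.09934 -0.23543 +0.96680]
t = (-0.0738, -0.0585, 0.4530) m
M0: Pc = R·M0+t = (-0.15730, +0.03957, +0.44055); u = 660.0·(-0.15730)/0.44055 + 317.6 = 81.9454, v = 710.5·(+0.03957)/0.44055 + 259.3 = 323.1148
M1: Pc = R·M1+t = (+0.02382, +0.02073, +0.42237); u = 660.0·(+0.02382)/0.42237 + 317.6 = 354.8197, v = 710.5·(+0.02073)/0.42237 + 259.3 = 294.1650
M2: Pc = R·M2+t = (+0.00970, -0.15657, +0.46545); u = 660.0·(+0.00970)/0.46545 + 317.6 = 331.3522, v = 710.5·(-0.15657)/0.46545 + 259.3 = 20.3026
M3: Pc = R·M3+t = (-0.17142, -0.13773, +0.48363); u = 660.0·(-0.17142)/0.48363 + 317.6 = 83.6691, v = 710.5·(-0.13773)/0.48363 + 259.3 = 56.9676

c0=(81.95, 323.11) c1=(354.82, 294.16) c2=(331.35, 20.30) c3=(83.67, 56.97)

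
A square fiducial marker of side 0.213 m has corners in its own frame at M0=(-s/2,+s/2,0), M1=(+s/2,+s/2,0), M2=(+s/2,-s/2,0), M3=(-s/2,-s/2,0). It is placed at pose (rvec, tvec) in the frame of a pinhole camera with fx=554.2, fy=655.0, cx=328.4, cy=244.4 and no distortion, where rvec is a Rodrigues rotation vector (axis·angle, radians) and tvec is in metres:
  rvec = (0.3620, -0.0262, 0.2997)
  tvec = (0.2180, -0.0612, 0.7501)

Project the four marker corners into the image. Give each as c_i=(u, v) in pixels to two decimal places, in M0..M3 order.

c0=(388.90, 247.34) c1=(529.48, 297.13) c2=(597.94, 130.14) c3=(444.33, 71.21)

Intrinsics K: fx=554.2, fy=655.0, cx=328.4, cy=244.4
Marker side s = 0.213 m; corners in marker frame (Z=0):
  M0 = (-0.1065, +0.1065, 0)
  M1 = (+0.1065, +0.1065, 0)
  M2 = (+0.1065, -0.1065, 0)
  M3 = (-0.1065, -0.1065, 0)
rvec = (0.3620, -0.0262, 0.2997), |rvec| = θ = 0.47069 rad = 26.969°
Rodrigues: sinθ=0.45350, 1−cosθ=0.10875; R = I + sinθ·[k]× + (1−cosθ)·[k]×²:
    [+0.95558 -0.29341 +0.02801]
    [+0.28410 +0.89159 -0.35263]
    [+0.07849 +0.34493 +0.93534]
t = (0.2180, -0.0612, 0.7501) m
M0: Pc = R·M0+t = (+0.08498, +0.00350, +0.77847); u = 554.2·(+0.08498)/0.77847 + 328.4 = 388.8997, v = 655.0·(+0.00350)/0.77847 + 244.4 = 247.3431
M1: Pc = R·M1+t = (+0.28852, +0.06401, +0.79519); u = 554.2·(+0.28852)/0.79519 + 328.4 = 529.4806, v = 655.0·(+0.06401)/0.79519 + 244.4 = 297.1259
M2: Pc = R·M2+t = (+0.35102, -0.12590, +0.72173); u = 554.2·(+0.35102)/0.72173 + 328.4 = 597.9399, v = 655.0·(-0.12590)/0.72173 + 244.4 = 130.1417
M3: Pc = R·M3+t = (+0.14748, -0.18641, +0.70501); u = 554.2·(+0.14748)/0.70501 + 328.4 = 444.3325, v = 655.0·(-0.18641)/0.70501 + 244.4 = 71.2108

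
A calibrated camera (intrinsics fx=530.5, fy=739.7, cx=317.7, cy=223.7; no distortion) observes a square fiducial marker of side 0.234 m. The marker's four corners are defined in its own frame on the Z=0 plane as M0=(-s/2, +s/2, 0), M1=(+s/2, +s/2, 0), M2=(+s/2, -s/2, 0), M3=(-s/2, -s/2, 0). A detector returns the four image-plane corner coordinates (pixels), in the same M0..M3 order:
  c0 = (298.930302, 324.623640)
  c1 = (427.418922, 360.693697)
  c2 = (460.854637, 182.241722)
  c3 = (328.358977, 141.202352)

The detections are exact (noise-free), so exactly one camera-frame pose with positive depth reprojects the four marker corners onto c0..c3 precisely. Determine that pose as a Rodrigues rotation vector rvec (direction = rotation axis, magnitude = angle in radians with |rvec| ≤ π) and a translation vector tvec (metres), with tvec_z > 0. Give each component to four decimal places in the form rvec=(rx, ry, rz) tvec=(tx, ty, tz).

Intrinsics K: fx=530.5, fy=739.7, cx=317.7, cy=223.7
Marker side s = 0.234 m; corners in marker frame (Z=0):
  M0 = (-0.1170, +0.1170, 0)
  M1 = (+0.1170, +0.1170, 0)
  M2 = (+0.1170, -0.1170, 0)
  M3 = (-0.1170, -0.1170, 0)
Detected image corners:
  c0 = (298.930302, 324.623640) px
  c1 = (427.418922, 360.693697) px
  c2 = (460.854637, 182.241722) px
  c3 = (328.358977, 141.202352) px
Planar DLT: solve 8×8 A·h = b for H (H[2,2]=1):
  H  [+589.72831 -76.92874 +379.26094]
  H  [+186.02199 +811.38799 +253.98800]
  H  [+0.08504 +0.15171 +1.00000]
B = K⁻¹H; ‖b₁‖=1.087806, ‖b₂‖=1.087806; λ = 2/(‖b₁‖+‖b₂‖) = 0.919281, sign → tz>0 ⇒ λ=+0.919281
r₁ = λ·B[:,0] = (+0.97510,+0.20754,+0.07818); r₂ = λ·B[:,1] = (-0.21683,+0.96620,+0.13947)
r₃ = r₁×r₂ = (-0.04659,-0.15294,+0.98714); SVD([r₁ r₂ r₃]) → R = UVᵀ:
  R  [+0.97510 -0.21683 -0.04659]
  R  [+0.20754 +0.96620 -0.15294]
  R  [+0.07818 +0.13947 +0.98714]
t = (+0.10668, +0.03764, +0.91928) m
tr R = 2.928430; θ = arccos((tr R − 1)/2) = 0.268331 rad = 15.374°
axis k = ((R−Rᵀ)₃₂, (R−Rᵀ)₁₃, (R−Rᵀ)₂₁) / (2 sinθ) = (+0.551461, -0.235301, +0.800328)
rvec = θ·k = (+0.147974, -0.063139, +0.214752)

rvec=(0.1480, -0.0631, 0.2148) tvec=(0.1067, 0.0376, 0.9193)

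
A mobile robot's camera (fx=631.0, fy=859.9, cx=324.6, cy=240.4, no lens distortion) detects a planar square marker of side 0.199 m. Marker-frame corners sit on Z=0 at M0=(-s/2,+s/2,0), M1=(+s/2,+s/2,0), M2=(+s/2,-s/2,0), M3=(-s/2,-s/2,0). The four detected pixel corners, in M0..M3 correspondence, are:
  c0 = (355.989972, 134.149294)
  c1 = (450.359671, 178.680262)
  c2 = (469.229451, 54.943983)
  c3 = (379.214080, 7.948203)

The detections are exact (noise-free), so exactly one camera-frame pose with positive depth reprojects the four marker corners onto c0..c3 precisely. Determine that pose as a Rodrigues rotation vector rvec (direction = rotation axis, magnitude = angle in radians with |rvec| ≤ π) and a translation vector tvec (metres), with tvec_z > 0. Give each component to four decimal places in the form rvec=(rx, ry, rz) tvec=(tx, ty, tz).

rvec=(-0.2167, -0.2481, 0.2750) tvec=(0.1756, -0.2107, 1.2300)

Intrinsics K: fx=631.0, fy=859.9, cx=324.6, cy=240.4
Marker side s = 0.199 m; corners in marker frame (Z=0):
  M0 = (-0.0995, +0.0995, 0)
  M1 = (+0.0995, +0.0995, 0)
  M2 = (+0.0995, -0.0995, 0)
  M3 = (-0.0995, -0.0995, 0)
Detected image corners:
  c0 = (355.989972, 134.149294) px
  c1 = (450.359671, 178.680262) px
  c2 = (469.229451, 54.943983) px
  c3 = (379.214080, 7.948203) px
Planar DLT: solve 8×8 A·h = b for H (H[2,2]=1):
  H  [+534.08482 -187.55039 +414.69317]
  H  [+246.21427 +609.26537 +93.08936]
  H  [+0.17167 -0.19815 +1.00000]
B = K⁻¹H; ‖b₁‖=0.813011, ‖b₂‖=0.813011; λ = 2/(‖b₁‖+‖b₂‖) = 1.229996, sign → tz>0 ⇒ λ=+1.229996
r₁ = λ·B[:,0] = (+0.93246,+0.29315,+0.21116); r₂ = λ·B[:,1] = (-0.24021,+0.93963,-0.24372)
r₃ = r₁×r₂ = (-0.26986,+0.17654,+0.94658); SVD([r₁ r₂ r₃]) → R = UVᵀ:
  R  [+0.93246 -0.24021 -0.26986]
  R  [+0.29315 +0.93963 +0.17654]
  R  [+0.21116 -0.24372 +0.94658]
t = (+0.17562, -0.21071, +1.23000) m
tr R = 2.818661; θ = arccos((tr R − 1)/2) = 0.429124 rad = 24.587°
axis k = ((R−Rᵀ)₃₂, (R−Rᵀ)₁₃, (R−Rᵀ)₂₁) / (2 sinθ) = (-0.505029, -0.578042, +0.640947)
rvec = θ·k = (-0.216720, -0.248052, +0.275045)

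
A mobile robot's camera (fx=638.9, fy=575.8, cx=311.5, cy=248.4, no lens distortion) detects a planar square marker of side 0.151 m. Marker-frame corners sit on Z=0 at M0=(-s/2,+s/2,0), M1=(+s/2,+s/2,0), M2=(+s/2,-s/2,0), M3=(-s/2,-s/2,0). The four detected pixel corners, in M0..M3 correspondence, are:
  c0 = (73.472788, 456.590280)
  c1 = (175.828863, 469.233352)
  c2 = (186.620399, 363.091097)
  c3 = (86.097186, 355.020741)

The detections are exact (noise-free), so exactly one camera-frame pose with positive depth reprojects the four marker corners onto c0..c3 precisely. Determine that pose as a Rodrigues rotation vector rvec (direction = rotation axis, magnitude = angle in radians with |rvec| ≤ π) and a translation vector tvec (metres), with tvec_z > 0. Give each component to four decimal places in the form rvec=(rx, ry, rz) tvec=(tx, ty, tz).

Intrinsics K: fx=638.9, fy=575.8, cx=311.5, cy=248.4
Marker side s = 0.151 m; corners in marker frame (Z=0):
  M0 = (-0.0755, +0.0755, 0)
  M1 = (+0.0755, +0.0755, 0)
  M2 = (+0.0755, -0.0755, 0)
  M3 = (-0.0755, -0.0755, 0)
Detected image corners:
  c0 = (73.472788, 456.590280) px
  c1 = (175.828863, 469.233352) px
  c2 = (186.620399, 363.091097) px
  c3 = (86.097186, 355.020741) px
Planar DLT: solve 8×8 A·h = b for H (H[2,2]=1):
  H  [+635.63549 -97.44333 +129.51310]
  H  [-45.21084 +625.17907 +410.28154]
  H  [-0.27647 -0.15157 +1.00000]
B = K⁻¹H; ‖b₁‖=1.163738, ‖b₂‖=1.163738; λ = 2/(‖b₁‖+‖b₂‖) = 0.859300, sign → tz>0 ⇒ λ=+0.859300
r₁ = λ·B[:,0] = (+0.97074,+0.03502,-0.23757); r₂ = λ·B[:,1] = (-0.06756,+0.98918,-0.13024)
r₃ = r₁×r₂ = (+0.23044,+0.14248,+0.96260); SVD([r₁ r₂ r₃]) → R = UVᵀ:
  R  [+0.97074 -0.06756 +0.23044]
  R  [+0.03502 +0.98918 +0.14248]
  R  [-0.23757 -0.13024 +0.96260]
t = (-0.24477, +0.24159, +0.85930) m
tr R = 2.922515; θ = arccos((tr R − 1)/2) = 0.279267 rad = 16.001°
axis k = ((R−Rᵀ)₃₂, (R−Rᵀ)₁₃, (R−Rᵀ)₂₁) / (2 sinθ) = (-0.494691, +0.848919, +0.186059)
rvec = θ·k = (-0.138151, +0.237075, +0.051960)

rvec=(-0.1382, 0.2371, 0.0520) tvec=(-0.2448, 0.2416, 0.8593)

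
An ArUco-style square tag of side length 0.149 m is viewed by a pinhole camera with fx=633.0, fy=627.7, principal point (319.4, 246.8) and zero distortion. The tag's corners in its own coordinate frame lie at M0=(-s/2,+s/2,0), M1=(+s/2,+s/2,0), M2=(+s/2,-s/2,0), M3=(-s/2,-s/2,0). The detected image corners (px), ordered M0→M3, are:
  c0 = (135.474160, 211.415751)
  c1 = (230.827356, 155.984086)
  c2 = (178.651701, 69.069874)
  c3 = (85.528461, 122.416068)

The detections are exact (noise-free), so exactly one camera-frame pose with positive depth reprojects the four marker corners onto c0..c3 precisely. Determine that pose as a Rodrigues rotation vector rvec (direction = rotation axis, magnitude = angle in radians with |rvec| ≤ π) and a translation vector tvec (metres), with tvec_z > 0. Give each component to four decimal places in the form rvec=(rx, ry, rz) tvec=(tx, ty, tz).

rvec=(-0.1671, 0.0045, -0.5399) tvec=(-0.2224, -0.1492, 0.8691)

Intrinsics K: fx=633.0, fy=627.7, cx=319.4, cy=246.8
Marker side s = 0.149 m; corners in marker frame (Z=0):
  M0 = (-0.0745, +0.0745, 0)
  M1 = (+0.0745, +0.0745, 0)
  M2 = (+0.0745, -0.0745, 0)
  M3 = (-0.0745, -0.0745, 0)
Detected image corners:
  c0 = (135.474160, 211.415751) px
  c1 = (230.827356, 155.984086) px
  c2 = (178.651701, 69.069874) px
  c3 = (85.528461, 122.416068) px
Planar DLT: solve 8×8 A·h = b for H (H[2,2]=1):
  H  [+639.56208 +313.78513 +157.43153]
  H  [-358.55438 +564.64702 +139.02764]
  H  [+0.04564 -0.18354 +1.00000]
B = K⁻¹H; ‖b₁‖=1.150667, ‖b₂‖=1.150667; λ = 2/(‖b₁‖+‖b₂‖) = 0.869061, sign → tz>0 ⇒ λ=+0.869061
r₁ = λ·B[:,0] = (+0.85806,-0.51202,+0.03966); r₂ = λ·B[:,1] = (+0.51129,+0.84448,-0.15951)
r₃ = r₁×r₂ = (+0.04818,+0.15714,+0.98640); SVD([r₁ r₂ r₃]) → R = UVᵀ:
  R  [+0.85806 +0.51129 +0.04818]
  R  [-0.51202 +0.84448 +0.15714]
  R  [+0.03966 -0.15951 +0.98640]
t = (-0.22237, -0.14921, +0.86906) m
tr R = 2.688937; θ = arccos((tr R − 1)/2) = 0.565225 rad = 32.385°
axis k = ((R−Rᵀ)₃₂, (R−Rᵀ)₁₃, (R−Rᵀ)₂₁) / (2 sinθ) = (-0.295600, +0.007951, -0.955279)
rvec = θ·k = (-0.167080, +0.004494, -0.539947)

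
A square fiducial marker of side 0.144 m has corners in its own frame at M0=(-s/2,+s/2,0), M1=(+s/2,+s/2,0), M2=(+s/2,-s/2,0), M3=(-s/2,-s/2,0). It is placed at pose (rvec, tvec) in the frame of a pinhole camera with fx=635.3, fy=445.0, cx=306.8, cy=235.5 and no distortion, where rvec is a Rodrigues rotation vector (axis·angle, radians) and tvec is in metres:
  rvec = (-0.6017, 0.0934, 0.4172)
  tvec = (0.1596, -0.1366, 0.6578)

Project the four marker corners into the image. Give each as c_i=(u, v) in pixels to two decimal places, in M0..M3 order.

Intrinsics K: fx=635.3, fy=445.0, cx=306.8, cy=235.5
Marker side s = 0.144 m; corners in marker frame (Z=0):
  M0 = (-0.0720, +0.0720, 0)
  M1 = (+0.0720, +0.0720, 0)
  M2 = (+0.0720, -0.0720, 0)
  M3 = (-0.0720, -0.0720, 0)
rvec = (-0.6017, 0.0934, 0.4172), |rvec| = θ = 0.73812 rad = 42.291°
Rodrigues: sinθ=0.67290, 1−cosθ=0.26027; R = I + sinθ·[k]× + (1−cosθ)·[k]×²:
    [+0.91268 -0.40718 -0.03477]
    [+0.35349 +0.74390 +0.56715]
    [-0.20507 -0.52992 +0.82288]
t = (0.1596, -0.1366, 0.6578) m
M0: Pc = R·M0+t = (+0.06457, -0.10849, +0.63441); u = 635.3·(+0.06457)/0.63441 + 306.8 = 371.4601, v = 445.0·(-0.10849)/0.63441 + 235.5 = 159.4008
M1: Pc = R·M1+t = (+0.19600, -0.05759, +0.60488); u = 635.3·(+0.19600)/0.60488 + 306.8 = 512.6527, v = 445.0·(-0.05759)/0.60488 + 235.5 = 193.1337
M2: Pc = R·M2+t = (+0.25463, -0.16471, +0.68119); u = 635.3·(+0.25463)/0.68119 + 306.8 = 544.2768, v = 445.0·(-0.16471)/0.68119 + 235.5 = 127.9002
M3: Pc = R·M3+t = (+0.12320, -0.21561, +0.71072); u = 635.3·(+0.12320)/0.71072 + 306.8 = 416.9299, v = 445.0·(-0.21561)/0.71072 + 235.5 = 100.4995

c0=(371.46, 159.40) c1=(512.65, 193.13) c2=(544.28, 127.90) c3=(416.93, 100.50)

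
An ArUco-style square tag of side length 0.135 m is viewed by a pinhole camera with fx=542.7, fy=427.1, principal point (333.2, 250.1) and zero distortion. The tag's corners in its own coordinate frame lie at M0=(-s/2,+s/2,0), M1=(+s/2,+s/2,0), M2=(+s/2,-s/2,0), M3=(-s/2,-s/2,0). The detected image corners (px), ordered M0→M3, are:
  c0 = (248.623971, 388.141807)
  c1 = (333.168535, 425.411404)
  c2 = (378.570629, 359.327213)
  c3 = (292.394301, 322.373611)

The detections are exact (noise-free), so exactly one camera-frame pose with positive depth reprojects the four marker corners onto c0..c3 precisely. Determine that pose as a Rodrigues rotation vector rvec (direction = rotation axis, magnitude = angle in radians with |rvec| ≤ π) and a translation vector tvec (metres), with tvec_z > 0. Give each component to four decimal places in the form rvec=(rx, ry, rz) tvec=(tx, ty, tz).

rvec=(0.0542, 0.0834, 0.4836) tvec=(-0.0284, 0.2188, 0.7549)

Intrinsics K: fx=542.7, fy=427.1, cx=333.2, cy=250.1
Marker side s = 0.135 m; corners in marker frame (Z=0):
  M0 = (-0.0675, +0.0675, 0)
  M1 = (+0.0675, +0.0675, 0)
  M2 = (+0.0675, -0.0675, 0)
  M3 = (-0.0675, -0.0675, 0)
Detected image corners:
  c0 = (248.623971, 388.141807) px
  c1 = (333.168535, 425.411404) px
  c2 = (378.570629, 359.327213) px
  c3 = (292.394301, 322.373611) px
Planar DLT: solve 8×8 A·h = b for H (H[2,2]=1):
  H  [+604.37556 -300.44919 +312.78976]
  H  [+241.62525 +523.88291 +373.91358]
  H  [-0.08904 +0.09509 +1.00000]
B = K⁻¹H; ‖b₁‖=1.324630, ‖b₂‖=1.324630; λ = 2/(‖b₁‖+‖b₂‖) = 0.754928, sign → tz>0 ⇒ λ=+0.754928
r₁ = λ·B[:,0] = (+0.88199,+0.46645,-0.06722); r₂ = λ·B[:,1] = (-0.46202,+0.88396,+0.07179)
r₃ = r₁×r₂ = (+0.09290,-0.03226,+0.99515); SVD([r₁ r₂ r₃]) → R = UVᵀ:
  R  [+0.88199 -0.46202 +0.09290]
  R  [+0.46645 +0.88396 -0.03226]
  R  [-0.06722 +0.07179 +0.99515]
t = (-0.02839, +0.21885, +0.75493) m
tr R = 2.761103; θ = arccos((tr R − 1)/2) = 0.493772 rad = 28.291°
axis k = ((R−Rᵀ)₃₂, (R−Rᵀ)₁₃, (R−Rᵀ)₂₁) / (2 sinθ) = (+0.109772, +0.168919, +0.979498)
rvec = θ·k = (+0.054202, +0.083407, +0.483649)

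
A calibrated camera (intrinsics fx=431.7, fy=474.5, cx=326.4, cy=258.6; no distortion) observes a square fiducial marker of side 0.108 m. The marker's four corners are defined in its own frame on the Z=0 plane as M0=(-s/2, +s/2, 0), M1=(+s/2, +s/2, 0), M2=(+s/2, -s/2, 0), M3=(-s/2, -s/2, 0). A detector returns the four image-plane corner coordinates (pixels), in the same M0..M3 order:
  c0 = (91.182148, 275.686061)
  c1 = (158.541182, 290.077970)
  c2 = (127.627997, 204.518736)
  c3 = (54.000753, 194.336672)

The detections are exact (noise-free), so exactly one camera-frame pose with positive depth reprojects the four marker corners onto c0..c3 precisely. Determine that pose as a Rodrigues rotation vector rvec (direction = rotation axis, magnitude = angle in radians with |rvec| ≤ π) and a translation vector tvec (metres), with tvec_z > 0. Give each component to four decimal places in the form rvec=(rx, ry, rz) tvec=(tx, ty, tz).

rvec=(0.6265, 0.3641, 0.0293) tvec=(-0.2594, -0.0163, 0.5120)

Intrinsics K: fx=431.7, fy=474.5, cx=326.4, cy=258.6
Marker side s = 0.108 m; corners in marker frame (Z=0):
  M0 = (-0.0540, +0.0540, 0)
  M1 = (+0.0540, +0.0540, 0)
  M2 = (+0.0540, -0.0540, 0)
  M3 = (-0.0540, -0.0540, 0)
Detected image corners:
  c0 = (91.182148, 275.686061) px
  c1 = (158.541182, 290.077970) px
  c2 = (127.627997, 204.518736) px
  c3 = (54.000753, 194.336672) px
Planar DLT: solve 8×8 A·h = b for H (H[2,2]=1):
  H  [+582.64679 +438.01825 +107.67065]
  H  [-37.77568 +1044.37598 +243.48919]
  H  [-0.63334 +1.12922 +1.00000]
B = K⁻¹H; ‖b₁‖=1.953225, ‖b₂‖=1.953225; λ = 2/(‖b₁‖+‖b₂‖) = 0.511974, sign → tz>0 ⇒ λ=+0.511974
r₁ = λ·B[:,0] = (+0.93615,+0.13596,-0.32425); r₂ = λ·B[:,1] = (+0.08235,+0.81178,+0.57813)
r₃ = r₁×r₂ = (+0.34182,-0.56792,+0.74875); SVD([r₁ r₂ r₃]) → R = UVᵀ:
  R  [+0.93615 +0.08235 +0.34182]
  R  [+0.13596 +0.81178 -0.56792]
  R  [-0.32425 +0.57813 +0.74875]
t = (-0.25940, -0.01630, +0.51197) m
tr R = 2.496674; θ = arccos((tr R − 1)/2) = 0.725245 rad = 41.553°
axis k = ((R−Rᵀ)₃₂, (R−Rᵀ)₁₃, (R−Rᵀ)₂₁) / (2 sinθ) = (+0.863878, +0.502077, +0.040406)
rvec = θ·k = (+0.626523, +0.364129, +0.029304)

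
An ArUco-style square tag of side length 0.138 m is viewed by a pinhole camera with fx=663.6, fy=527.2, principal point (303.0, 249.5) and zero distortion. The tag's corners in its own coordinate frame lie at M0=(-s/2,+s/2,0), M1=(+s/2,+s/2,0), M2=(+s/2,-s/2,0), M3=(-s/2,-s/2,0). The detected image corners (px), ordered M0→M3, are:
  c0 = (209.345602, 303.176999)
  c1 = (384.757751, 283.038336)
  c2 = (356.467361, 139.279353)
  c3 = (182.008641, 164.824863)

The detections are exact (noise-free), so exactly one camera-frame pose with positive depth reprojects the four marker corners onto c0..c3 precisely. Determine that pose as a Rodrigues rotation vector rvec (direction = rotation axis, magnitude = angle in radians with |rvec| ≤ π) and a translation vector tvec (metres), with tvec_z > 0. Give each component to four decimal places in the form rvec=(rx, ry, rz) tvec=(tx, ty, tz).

rvec=(0.0133, 0.1412, -0.1549) tvec=(-0.0165, -0.0258, 0.5098)

Intrinsics K: fx=663.6, fy=527.2, cx=303.0, cy=249.5
Marker side s = 0.138 m; corners in marker frame (Z=0):
  M0 = (-0.0690, +0.0690, 0)
  M1 = (+0.0690, +0.0690, 0)
  M2 = (+0.0690, -0.0690, 0)
  M3 = (-0.0690, -0.0690, 0)
Detected image corners:
  c0 = (209.345602, 303.176999) px
  c1 = (384.757751, 283.038336) px
  c2 = (356.467361, 139.279353) px
  c3 = (182.008641, 164.824863) px
Planar DLT: solve 8×8 A·h = b for H (H[2,2]=1):
  H  [+1189.21062 +202.77106 +281.47728]
  H  [-227.17667 +1022.78034 +222.82035]
  H  [-0.27703 +0.00455 +1.00000]
B = K⁻¹H; ‖b₁‖=1.961495, ‖b₂‖=1.961495; λ = 2/(‖b₁‖+‖b₂‖) = 0.509815, sign → tz>0 ⇒ λ=+0.509815
r₁ = λ·B[:,0] = (+0.97811,-0.15285,-0.14123); r₂ = λ·B[:,1] = (+0.15472,+0.98796,+0.00232)
r₃ = r₁×r₂ = (+0.13918,-0.02412,+0.98997); SVD([r₁ r₂ r₃]) → R = UVᵀ:
  R  [+0.97811 +0.15472 +0.13918]
  R  [-0.15285 +0.98796 -0.02412]
  R  [-0.14123 +0.00232 +0.98997]
t = (-0.01653, -0.02580, +0.50982) m
tr R = 2.956035; θ = arccos((tr R − 1)/2) = 0.210064 rad = 12.036°
axis k = ((R−Rᵀ)₃₂, (R−Rᵀ)₁₃, (R−Rᵀ)₂₁) / (2 sinθ) = (+0.063402, +0.672372, -0.737493)
rvec = θ·k = (+0.013319, +0.141241, -0.154921)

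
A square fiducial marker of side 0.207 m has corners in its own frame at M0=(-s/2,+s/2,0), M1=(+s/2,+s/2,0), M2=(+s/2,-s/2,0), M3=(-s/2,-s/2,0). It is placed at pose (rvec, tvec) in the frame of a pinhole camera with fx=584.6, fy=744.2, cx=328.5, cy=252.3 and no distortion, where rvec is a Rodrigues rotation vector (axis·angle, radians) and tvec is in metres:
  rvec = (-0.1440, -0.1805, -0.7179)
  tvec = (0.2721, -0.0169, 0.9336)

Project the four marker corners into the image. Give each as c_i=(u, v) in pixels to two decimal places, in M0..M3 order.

c0=(499.39, 356.25) c1=(585.69, 247.57) c2=(498.40, 128.53) c3=(409.25, 229.80)

Intrinsics K: fx=584.6, fy=744.2, cx=328.5, cy=252.3
Marker side s = 0.207 m; corners in marker frame (Z=0):
  M0 = (-0.1035, +0.1035, 0)
  M1 = (+0.1035, +0.1035, 0)
  M2 = (+0.1035, -0.1035, 0)
  M3 = (-0.1035, -0.1035, 0)
rvec = (-0.1440, -0.1805, -0.7179), |rvec| = θ = 0.75412 rad = 43.208°
Rodrigues: sinθ=0.68465, 1−cosθ=0.27113; R = I + sinθ·[k]× + (1−cosθ)·[k]×²:
    [+0.73876 +0.66416 -0.11459]
    [-0.63937 +0.74441 +0.19251]
    [+0.21316 -0.06896 +0.97458]
t = (0.2721, -0.0169, 0.9336) m
M0: Pc = R·M0+t = (+0.26438, +0.12632, +0.90440); u = 584.6·(+0.26438)/0.90440 + 328.5 = 499.3928, v = 744.2·(+0.12632)/0.90440 + 252.3 = 356.2453
M1: Pc = R·M1+t = (+0.41730, -0.00603, +0.94852); u = 584.6·(+0.41730)/0.94852 + 328.5 = 585.6938, v = 744.2·(-0.00603)/0.94852 + 252.3 = 247.5698
M2: Pc = R·M2+t = (+0.27982, -0.16012, +0.96280); u = 584.6·(+0.27982)/0.96280 + 328.5 = 498.4043, v = 744.2·(-0.16012)/0.96280 + 252.3 = 128.5335
M3: Pc = R·M3+t = (+0.12690, -0.02777, +0.91868); u = 584.6·(+0.12690)/0.91868 + 328.5 = 409.2518, v = 744.2·(-0.02777)/0.91868 + 252.3 = 229.8032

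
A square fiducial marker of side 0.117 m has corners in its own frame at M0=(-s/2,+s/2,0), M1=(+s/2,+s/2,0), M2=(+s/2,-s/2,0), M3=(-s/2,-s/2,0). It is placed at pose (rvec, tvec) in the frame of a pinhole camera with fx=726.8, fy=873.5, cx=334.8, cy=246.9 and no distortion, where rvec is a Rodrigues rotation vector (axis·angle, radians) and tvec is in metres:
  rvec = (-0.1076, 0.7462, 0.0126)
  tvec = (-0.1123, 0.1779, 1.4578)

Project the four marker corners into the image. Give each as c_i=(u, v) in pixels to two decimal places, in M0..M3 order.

Intrinsics K: fx=726.8, fy=873.5, cx=334.8, cy=246.9
Marker side s = 0.117 m; corners in marker frame (Z=0):
  M0 = (-0.0585, +0.0585, 0)
  M1 = (+0.0585, +0.0585, 0)
  M2 = (+0.0585, -0.0585, 0)
  M3 = (-0.0585, -0.0585, 0)
rvec = (-0.1076, 0.7462, 0.0126), |rvec| = θ = 0.75402 rad = 43.202°
Rodrigues: sinθ=0.68458, 1−cosθ=0.27106; R = I + sinθ·[k]× + (1−cosθ)·[k]×²:
    [+0.73446 -0.04972 +0.67683]
    [-0.02684 +0.99440 +0.10217]
    [-0.67812 -0.09321 +0.72902]
t = (-0.1123, 0.1779, 1.4578) m
M0: Pc = R·M0+t = (-0.15817, +0.23764, +1.49202); u = 726.8·(-0.15817)/1.49202 + 334.8 = 257.7492, v = 873.5·(+0.23764)/1.49202 + 246.9 = 386.0277
M1: Pc = R·M1+t = (-0.07224, +0.23450, +1.41268); u = 726.8·(-0.07224)/1.41268 + 334.8 = 297.6323, v = 873.5·(+0.23450)/1.41268 + 246.9 = 391.8998
M2: Pc = R·M2+t = (-0.06643, +0.11816, +1.42358); u = 726.8·(-0.06643)/1.42358 + 334.8 = 300.8869, v = 873.5·(+0.11816)/1.42358 + 246.9 = 319.4004
M3: Pc = R·M3+t = (-0.15236, +0.12130, +1.50292); u = 726.8·(-0.15236)/1.50292 + 334.8 = 261.1213, v = 873.5·(+0.12130)/1.50292 + 246.9 = 317.3982

c0=(257.75, 386.03) c1=(297.63, 391.90) c2=(300.89, 319.40) c3=(261.12, 317.40)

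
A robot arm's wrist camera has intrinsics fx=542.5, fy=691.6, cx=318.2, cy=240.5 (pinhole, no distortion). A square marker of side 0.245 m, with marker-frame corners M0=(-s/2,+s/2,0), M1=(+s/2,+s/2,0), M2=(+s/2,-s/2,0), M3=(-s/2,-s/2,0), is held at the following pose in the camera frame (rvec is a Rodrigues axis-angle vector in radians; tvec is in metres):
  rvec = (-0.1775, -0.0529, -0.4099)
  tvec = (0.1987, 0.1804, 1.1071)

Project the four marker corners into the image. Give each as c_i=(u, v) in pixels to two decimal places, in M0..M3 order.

c0=(386.51, 458.15) c1=(496.07, 393.50) c2=(443.07, 253.84) c3=(336.37, 313.55)

Intrinsics K: fx=542.5, fy=691.6, cx=318.2, cy=240.5
Marker side s = 0.245 m; corners in marker frame (Z=0):
  M0 = (-0.1225, +0.1225, 0)
  M1 = (+0.1225, +0.1225, 0)
  M2 = (+0.1225, -0.1225, 0)
  M3 = (-0.1225, -0.1225, 0)
rvec = (-0.1775, -0.0529, -0.4099), |rvec| = θ = 0.44980 rad = 25.772°
Rodrigues: sinθ=0.43479, 1−cosθ=0.09947; R = I + sinθ·[k]× + (1−cosθ)·[k]×²:
    [+0.91602 +0.40083 -0.01536]
    [-0.39160 +0.90191 +0.18224]
    [+0.08690 -0.16091 +0.98313]
t = (0.1987, 0.1804, 1.1071) m
M0: Pc = R·M0+t = (+0.13559, +0.33885, +1.07674); u = 542.5·(+0.13559)/1.07674 + 318.2 = 386.5146, v = 691.6·(+0.33885)/1.07674 + 240.5 = 458.1492
M1: Pc = R·M1+t = (+0.36001, +0.24291, +1.09803); u = 542.5·(+0.36001)/1.09803 + 318.2 = 496.0707, v = 691.6·(+0.24291)/1.09803 + 240.5 = 393.4993
M2: Pc = R·M2+t = (+0.26181, +0.02195, +1.13746); u = 542.5·(+0.26181)/1.13746 + 318.2 = 443.0682, v = 691.6·(+0.02195)/1.13746 + 240.5 = 253.8431
M3: Pc = R·M3+t = (+0.03739, +0.11789, +1.11617); u = 542.5·(+0.03739)/1.11617 + 318.2 = 336.3707, v = 691.6·(+0.11789)/1.11617 + 240.5 = 313.5454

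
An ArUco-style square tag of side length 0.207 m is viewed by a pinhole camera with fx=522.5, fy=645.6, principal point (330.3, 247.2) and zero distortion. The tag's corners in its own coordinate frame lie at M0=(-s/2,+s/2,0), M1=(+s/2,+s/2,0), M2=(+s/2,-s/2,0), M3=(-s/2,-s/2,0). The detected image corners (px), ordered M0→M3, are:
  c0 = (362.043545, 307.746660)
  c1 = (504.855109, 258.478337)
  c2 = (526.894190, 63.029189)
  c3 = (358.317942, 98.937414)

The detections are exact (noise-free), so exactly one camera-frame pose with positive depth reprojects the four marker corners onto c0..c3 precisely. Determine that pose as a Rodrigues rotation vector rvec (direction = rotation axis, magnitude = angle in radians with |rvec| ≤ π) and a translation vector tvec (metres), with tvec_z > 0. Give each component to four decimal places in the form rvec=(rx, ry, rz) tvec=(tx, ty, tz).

Intrinsics K: fx=522.5, fy=645.6, cx=330.3, cy=247.2
Marker side s = 0.207 m; corners in marker frame (Z=0):
  M0 = (-0.1035, +0.1035, 0)
  M1 = (+0.1035, +0.1035, 0)
  M2 = (+0.1035, -0.1035, 0)
  M3 = (-0.1035, -0.1035, 0)
Detected image corners:
  c0 = (362.043545, 307.746660) px
  c1 = (504.855109, 258.478337) px
  c2 = (526.894190, 63.029189) px
  c3 = (358.317942, 98.937414) px
Planar DLT: solve 8×8 A·h = b for H (H[2,2]=1):
  H  [+963.13580 +315.48065 +441.61428]
  H  [-118.60003 +1125.64307 +189.62550]
  H  [+0.49387 +0.82848 +1.00000]
B = K⁻¹H; ‖b₁‖=1.651431, ‖b₂‖=1.651431; λ = 2/(‖b₁‖+‖b₂‖) = 0.605535, sign → tz>0 ⇒ λ=+0.605535
r₁ = λ·B[:,0] = (+0.92715,-0.22575,+0.29905); r₂ = λ·B[:,1] = (+0.04848,+0.86370,+0.50167)
r₃ = r₁×r₂ = (-0.37154,-0.45063,+0.81172); SVD([r₁ r₂ r₃]) → R = UVᵀ:
  R  [+0.92715 +0.04848 -0.37154]
  R  [-0.22575 +0.86370 -0.45063]
  R  [+0.29905 +0.50167 +0.81172]
t = (+0.12900, -0.05400, +0.60554) m
tr R = 2.602566; θ = arccos((tr R − 1)/2) = 0.641360 rad = 36.747°
axis k = ((R−Rᵀ)₃₂, (R−Rᵀ)₁₃, (R−Rᵀ)₂₁) / (2 sinθ) = (+0.795859, -0.560433, -0.229180)
rvec = θ·k = (+0.510432, -0.359439, -0.146987)

rvec=(0.5104, -0.3594, -0.1470) tvec=(0.1290, -0.0540, 0.6055)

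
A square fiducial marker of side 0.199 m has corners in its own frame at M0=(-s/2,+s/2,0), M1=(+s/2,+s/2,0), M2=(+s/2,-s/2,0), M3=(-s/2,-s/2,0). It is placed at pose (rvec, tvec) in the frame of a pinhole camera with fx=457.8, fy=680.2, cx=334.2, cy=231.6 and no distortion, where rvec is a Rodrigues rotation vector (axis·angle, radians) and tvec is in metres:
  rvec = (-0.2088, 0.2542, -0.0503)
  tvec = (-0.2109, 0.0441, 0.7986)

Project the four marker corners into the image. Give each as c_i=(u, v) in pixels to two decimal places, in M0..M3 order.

c0=(160.19, 357.87) c1=(265.88, 352.42) c2=(266.85, 179.72) c3=(166.37, 194.85)

Intrinsics K: fx=457.8, fy=680.2, cx=334.2, cy=231.6
Marker side s = 0.199 m; corners in marker frame (Z=0):
  M0 = (-0.0995, +0.0995, 0)
  M1 = (+0.0995, +0.0995, 0)
  M2 = (+0.0995, -0.0995, 0)
  M3 = (-0.0995, -0.0995, 0)
rvec = (-0.2088, 0.2542, -0.0503), |rvec| = θ = 0.33278 rad = 19.067°
Rodrigues: sinθ=0.32668, 1−cosθ=0.05486; R = I + sinθ·[k]× + (1−cosθ)·[k]×²:
    [+0.96673 +0.02308 +0.25474]
    [-0.07567 +0.97715 +0.19863]
    [-0.24433 -0.21130 +0.94639]
t = (-0.2109, 0.0441, 0.7986) m
M0: Pc = R·M0+t = (-0.30479, +0.14886, +0.80189); u = 457.8·(-0.30479)/0.80189 + 334.2 = 160.1923, v = 680.2·(+0.14886)/0.80189 + 231.6 = 357.8667
M1: Pc = R·M1+t = (-0.11241, +0.13380, +0.75326); u = 457.8·(-0.11241)/0.75326 + 334.2 = 265.8804, v = 680.2·(+0.13380)/0.75326 + 231.6 = 352.4190
M2: Pc = R·M2+t = (-0.11701, -0.06066, +0.79531); u = 457.8·(-0.11701)/0.79531 + 334.2 = 266.8484, v = 680.2·(-0.06066)/0.79531 + 231.6 = 179.7237
M3: Pc = R·M3+t = (-0.30939, -0.04560, +0.84394); u = 457.8·(-0.30939)/0.84394 + 334.2 = 166.3705, v = 680.2·(-0.04560)/0.84394 + 231.6 = 194.8495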